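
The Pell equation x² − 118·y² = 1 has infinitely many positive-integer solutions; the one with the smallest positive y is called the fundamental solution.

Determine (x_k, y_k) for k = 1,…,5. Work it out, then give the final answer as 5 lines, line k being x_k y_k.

306917 28254
188396089777 17343265836
115643925371868101 10645886241146970
70986173286526887819457 6534806934930865917144
43573726693046301732396700037 4011286680085707263143023126

√118 = [10; 1,6,3,2,10,2,3,6,1,20, …], period ℓ=10 (even) → k=9
i=0: a=10 ⇒ p=10, q=1
…
i=2: a=6 ⇒ p=76, q=7
i=3: a=3 ⇒ p=239, q=22
i=4: a=2 ⇒ p=554, q=51
i=5: a=10 ⇒ p=5779, q=532
i=6: a=2 ⇒ p=12112, q=1115
i=7: a=3 ⇒ p=42115, q=3877
i=8: a=6 ⇒ p=264802, q=24377
i=9: a=1 ⇒ p=306917, q=28254
→ (306917, 28254).  Check: 306917²=94198044889, 118·28254²=94198044888, difference 1.
n=2: (306917,28254)∘(306917,28254) = (306917·306917+118·28254·28254, 306917·28254+28254·306917) = (188396089777,17343265836)
n=3: (188396089777,17343265836)∘(306917,28254) = (306917·188396089777+118·28254·17343265836, 306917·17343265836+28254·188396089777) = (115643925371868101,10645886241146970)
n=4: (115643925371868101,10645886241146970)∘(306917,28254) = (306917·115643925371868101+118·28254·10645886241146970, 306917·10645886241146970+28254·115643925371868101) = (70986173286526887819457,6534806934930865917144)
n=5: (70986173286526887819457,6534806934930865917144)∘(306917,28254) = (306917·70986173286526887819457+118·28254·6534806934930865917144, 306917·6534806934930865917144+28254·70986173286526887819457) = (43573726693046301732396700037,4011286680085707263143023126)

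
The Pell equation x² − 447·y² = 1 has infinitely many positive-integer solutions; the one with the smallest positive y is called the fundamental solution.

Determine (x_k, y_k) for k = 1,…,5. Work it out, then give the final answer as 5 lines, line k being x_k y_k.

√447 = [21; 7,42, …], period ℓ=2 (even) → k=1
step 0: (21, 1)  from 21·(1,0) + (0,1)
step 1: (148, 7)  from 7·(21,1) + (1,0)
fundamental: x₁=148, y₁=7  (since 21904 − 447·49 = 1)
n=2: (148,7)∘(148,7) = (148·148+447·7·7, 148·7+7·148) = (43807,2072)
n=3: (43807,2072)∘(148,7) = (148·43807+447·7·2072, 148·2072+7·43807) = (12966724,613305)
n=4: (12966724,613305)∘(148,7) = (148·12966724+447·7·613305, 148·613305+7·12966724) = (3838106497,181536208)
n=5: (3838106497,181536208)∘(148,7) = (148·3838106497+447·7·181536208, 148·181536208+7·3838106497) = (1136066556388,53734104263)

148 7
43807 2072
12966724 613305
3838106497 181536208
1136066556388 53734104263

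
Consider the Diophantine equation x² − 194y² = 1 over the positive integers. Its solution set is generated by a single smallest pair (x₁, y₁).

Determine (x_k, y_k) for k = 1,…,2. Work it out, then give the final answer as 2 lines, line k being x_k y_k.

195 14
76049 5460

d=194: √d = [13; 1,12,1,26] (ℓ=4, even), read p_3/q_3
i=0: a=13 ⇒ p=13, q=1
…
i=2: a=12 ⇒ p=181, q=13
i=3: a=1 ⇒ p=195, q=14
(x₁, y₁) = (195, 14);  195² − 194·14² = 1 ✓
k=2:  x_2 = 195·195+194·14·14 = 76049,  y_2 = 195·14+14·195 = 5460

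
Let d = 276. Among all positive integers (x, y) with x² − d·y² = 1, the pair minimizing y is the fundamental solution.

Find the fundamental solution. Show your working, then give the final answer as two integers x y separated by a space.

7775 468

√276 → a₀=16, period (1,1,1,1,2,2,2,1,1,1,1,32); ℓ=12 even so k=11
k=0  a_k=16  p_k/q_k = 16/1
k=1  a_k=1  p_k/q_k = 17/1
…
k=5  a_k=2  p_k/q_k = 216/13
…
k=7  a_k=2  p_k/q_k = 1246/75
k=8  a_k=1  p_k/q_k = 1761/106
k=9  a_k=1  p_k/q_k = 3007/181
k=10  a_k=1  p_k/q_k = 4768/287
k=11  a_k=1  p_k/q_k = 7775/468
fundamental: x₁=7775, y₁=468  (since 60450625 − 276·219024 = 1)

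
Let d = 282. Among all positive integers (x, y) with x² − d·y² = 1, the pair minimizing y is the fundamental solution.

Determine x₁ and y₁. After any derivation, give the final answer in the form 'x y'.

2351 140

√282 = [16; 1,3,1,4,1,3,1,32, …], period ℓ=8 (even) → k=7
i=0: a=16 ⇒ p=16, q=1
…
i=2: a=3 ⇒ p=67, q=4
…
i=6: a=3 ⇒ p=1864, q=111
i=7: a=1 ⇒ p=2351, q=140
→ (2351, 140).  Check: 2351²=5527201, 282·140²=5527200, difference 1.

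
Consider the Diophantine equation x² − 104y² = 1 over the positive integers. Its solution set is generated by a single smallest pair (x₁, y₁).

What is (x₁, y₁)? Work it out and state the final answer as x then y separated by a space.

√104 = [10; 5,20, …], period ℓ=2 (even) → k=1
k=0  a_k=10  p_k/q_k = 10/1
k=1  a_k=5  p_k/q_k = 51/5
→ (51, 5).  Check: 51²=2601, 104·5²=2600, difference 1.

51 5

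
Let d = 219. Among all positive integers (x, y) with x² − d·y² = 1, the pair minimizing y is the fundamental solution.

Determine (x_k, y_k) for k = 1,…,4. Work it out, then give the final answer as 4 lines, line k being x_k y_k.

74 5
10951 740
1620674 109515
239848801 16207480

√219 → a₀=14, period (1,3,1,28); ℓ=4 even so k=3
i=0: a=14 ⇒ p=14, q=1
…
i=2: a=3 ⇒ p=59, q=4
i=3: a=1 ⇒ p=74, q=5
→ (74, 5).  Check: 74²=5476, 219·5²=5475, difference 1.
(x_2, y_2) = (74·74 + 219·5·5, 74·5 + 5·74) = (10951, 740)
(x_3, y_3) = (74·10951 + 219·5·740, 74·740 + 5·10951) = (1620674, 109515)
(x_4, y_4) = (74·1620674 + 219·5·109515, 74·109515 + 5·1620674) = (239848801, 16207480)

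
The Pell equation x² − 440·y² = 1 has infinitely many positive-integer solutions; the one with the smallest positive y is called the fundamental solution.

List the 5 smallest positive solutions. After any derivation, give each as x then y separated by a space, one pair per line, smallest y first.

21 1
881 42
36981 1763
1552321 74004
65160501 3106405

√440 → a₀=20, period (1,40); ℓ=2 even so k=1
a_0=20:  p_0=20·1+0=20,  q_0=20·0+1=1
a_1=1:  p_1=1·20+1=21,  q_1=1·1+0=1
(x₁, y₁) = (21, 1);  21² − 440·1² = 1 ✓
n=2: (21,1)∘(21,1) = (21·21+440·1·1, 21·1+1·21) = (881,42)
n=3: (881,42)∘(21,1) = (21·881+440·1·42, 21·42+1·881) = (36981,1763)
n=4: (36981,1763)∘(21,1) = (21·36981+440·1·1763, 21·1763+1·36981) = (1552321,74004)
n=5: (1552321,74004)∘(21,1) = (21·1552321+440·1·74004, 21·74004+1·1552321) = (65160501,3106405)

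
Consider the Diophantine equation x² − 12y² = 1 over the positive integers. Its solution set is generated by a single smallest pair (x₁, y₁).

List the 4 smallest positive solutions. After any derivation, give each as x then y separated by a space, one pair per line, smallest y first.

7 2
97 28
1351 390
18817 5432

√12 = [3; 2,6, …], period ℓ=2 (even) → k=1
i=0: a=3 ⇒ p=3, q=1
i=1: a=2 ⇒ p=7, q=2
fundamental: x₁=7, y₁=2  (since 49 − 12·4 = 1)
(7+2√12)^2 = 97 + 28√12
(7+2√12)^3 = 1351 + 390√12
(7+2√12)^4 = 18817 + 5432√12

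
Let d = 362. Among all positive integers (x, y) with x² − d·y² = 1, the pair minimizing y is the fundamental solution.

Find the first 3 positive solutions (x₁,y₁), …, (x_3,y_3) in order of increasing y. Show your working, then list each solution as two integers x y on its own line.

723 38
1045457 54948
1511730099 79454770

d=362: √d = [19; 38] (ℓ=1, odd), read p_1/q_1
k=0  a_k=19  p_k/q_k = 19/1
k=1  a_k=38  p_k/q_k = 723/38
fundamental: x₁=723, y₁=38  (since 522729 − 362·1444 = 1)
k=2:  x_2 = 723·723+362·38·38 = 1045457,  y_2 = 723·38+38·723 = 54948
k=3:  x_3 = 723·1045457+362·38·54948 = 1511730099,  y_3 = 723·54948+38·1045457 = 79454770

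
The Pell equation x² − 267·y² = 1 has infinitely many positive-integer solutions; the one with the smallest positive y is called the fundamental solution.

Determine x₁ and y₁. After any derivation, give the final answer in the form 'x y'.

√267 = [16; 2,1,15,1,2,32, …], period ℓ=6 (even) → k=5
i=0: a=16 ⇒ p=16, q=1
…
i=2: a=1 ⇒ p=49, q=3
i=3: a=15 ⇒ p=768, q=47
i=4: a=1 ⇒ p=817, q=50
i=5: a=2 ⇒ p=2402, q=147
(x₁, y₁) = (2402, 147);  2402² − 267·147² = 1 ✓

2402 147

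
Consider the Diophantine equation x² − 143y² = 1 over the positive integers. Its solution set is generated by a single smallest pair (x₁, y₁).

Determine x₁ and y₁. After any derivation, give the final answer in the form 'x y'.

d=143: √d = [11; 1,22] (ℓ=2, even), read p_1/q_1
step 0: (11, 1)  from 11·(1,0) + (0,1)
step 1: (12, 1)  from 1·(11,1) + (1,0)
fundamental: x₁=12, y₁=1  (since 144 − 143·1 = 1)

12 1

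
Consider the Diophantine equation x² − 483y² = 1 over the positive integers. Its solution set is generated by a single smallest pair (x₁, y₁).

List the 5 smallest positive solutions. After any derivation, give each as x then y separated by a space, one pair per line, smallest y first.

22 1
967 44
42526 1935
1870177 85096
82245262 3742289

[21; 1,42] for √483; ℓ=2 ⇒ convergent index 1
a_0=21:  p_0=21·1+0=21,  q_0=21·0+1=1
a_1=1:  p_1=1·21+1=22,  q_1=1·1+0=1
fundamental: x₁=22, y₁=1  (since 484 − 483·1 = 1)
n=2: (22,1)∘(22,1) = (22·22+483·1·1, 22·1+1·22) = (967,44)
n=3: (967,44)∘(22,1) = (22·967+483·1·44, 22·44+1·967) = (42526,1935)
n=4: (42526,1935)∘(22,1) = (22·42526+483·1·1935, 22·1935+1·42526) = (1870177,85096)
n=5: (1870177,85096)∘(22,1) = (22·1870177+483·1·85096, 22·85096+1·1870177) = (82245262,3742289)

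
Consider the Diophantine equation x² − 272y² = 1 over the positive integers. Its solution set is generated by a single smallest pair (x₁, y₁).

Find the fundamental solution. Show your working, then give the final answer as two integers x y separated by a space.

√272 = [16; 2,32, …], period ℓ=2 (even) → k=1
step 0: (16, 1)  from 16·(1,0) + (0,1)
step 1: (33, 2)  from 2·(16,1) + (1,0)
→ (33, 2).  Check: 33²=1089, 272·2²=1088, difference 1.

33 2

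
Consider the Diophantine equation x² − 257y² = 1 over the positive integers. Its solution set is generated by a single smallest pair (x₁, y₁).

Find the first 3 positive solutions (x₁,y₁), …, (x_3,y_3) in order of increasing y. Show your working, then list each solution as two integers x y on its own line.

513 32
526337 32832
540021249 33685600

√257 → a₀=16, period (32); ℓ=1 odd so k=1
step 0: (16, 1)  from 16·(1,0) + (0,1)
step 1: (513, 32)  from 32·(16,1) + (1,0)
→ (513, 32).  Check: 513²=263169, 257·32²=263168, difference 1.
(513+32√257)^2 = 526337 + 32832√257
(513+32√257)^3 = 540021249 + 33685600√257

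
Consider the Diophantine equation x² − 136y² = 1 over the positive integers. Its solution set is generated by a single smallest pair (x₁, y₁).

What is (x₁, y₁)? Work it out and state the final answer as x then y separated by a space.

√136 → a₀=11, period (1,1,1,22); ℓ=4 even so k=3
i=0: a=11 ⇒ p=11, q=1
i=1: a=1 ⇒ p=12, q=1
i=2: a=1 ⇒ p=23, q=2
i=3: a=1 ⇒ p=35, q=3
(x₁, y₁) = (35, 3);  35² − 136·3² = 1 ✓

35 3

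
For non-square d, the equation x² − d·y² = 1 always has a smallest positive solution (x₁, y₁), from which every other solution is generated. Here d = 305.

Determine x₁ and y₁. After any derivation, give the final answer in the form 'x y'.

[17; 2,6,2,34] for √305; ℓ=4 ⇒ convergent index 3
i=0: a=17 ⇒ p=17, q=1
…
i=2: a=6 ⇒ p=227, q=13
i=3: a=2 ⇒ p=489, q=28
fundamental: x₁=489, y₁=28  (since 239121 − 305·784 = 1)

489 28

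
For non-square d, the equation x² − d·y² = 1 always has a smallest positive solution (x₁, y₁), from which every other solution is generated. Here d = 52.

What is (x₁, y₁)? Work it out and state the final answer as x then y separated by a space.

649 90

[7; 4,1,2,1,4,14] for √52; ℓ=6 ⇒ convergent index 5
a_0=7:  p_0=7·1+0=7,  q_0=7·0+1=1
a_1=4:  p_1=4·7+1=29,  q_1=4·1+0=4
a_2=1:  p_2=1·29+7=36,  q_2=1·4+1=5
…
a_4=1:  p_4=1·101+36=137,  q_4=1·14+5=19
a_5=4:  p_5=4·137+101=649,  q_5=4·19+14=90
(x₁, y₁) = (649, 90);  649² − 52·90² = 1 ✓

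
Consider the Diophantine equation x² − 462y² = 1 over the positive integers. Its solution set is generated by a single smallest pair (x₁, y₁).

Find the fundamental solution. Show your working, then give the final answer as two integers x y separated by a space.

43 2

√462 → a₀=21, period (2,42); ℓ=2 even so k=1
i=0: a=21 ⇒ p=21, q=1
i=1: a=2 ⇒ p=43, q=2
(x₁, y₁) = (43, 2);  43² − 462·2² = 1 ✓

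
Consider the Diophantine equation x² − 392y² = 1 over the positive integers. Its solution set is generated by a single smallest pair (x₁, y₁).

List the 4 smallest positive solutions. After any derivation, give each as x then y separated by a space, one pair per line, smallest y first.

d=392: √d = [19; 1,3,1,38] (ℓ=4, even), read p_3/q_3
step 0: (19, 1)  from 19·(1,0) + (0,1)
…
step 2: (79, 4)  from 3·(20,1) + (19,1)
step 3: (99, 5)  from 1·(79,4) + (20,1)
→ (99, 5).  Check: 99²=9801, 392·5²=9800, difference 1.
k=2:  x_2 = 99·99+392·5·5 = 19601,  y_2 = 99·5+5·99 = 990
k=3:  x_3 = 99·19601+392·5·990 = 3880899,  y_3 = 99·990+5·19601 = 196015
k=4:  x_4 = 99·3880899+392·5·196015 = 768398401,  y_4 = 99·196015+5·3880899 = 38809980

99 5
19601 990
3880899 196015
768398401 38809980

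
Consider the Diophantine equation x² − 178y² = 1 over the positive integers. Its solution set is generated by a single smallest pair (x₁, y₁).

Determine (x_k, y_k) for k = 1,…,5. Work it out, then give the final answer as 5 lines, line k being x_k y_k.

√178 → a₀=13, period (2,1,12,1,2,26); ℓ=6 even so k=5
i=0: a=13 ⇒ p=13, q=1
…
i=2: a=1 ⇒ p=40, q=3
i=3: a=12 ⇒ p=507, q=38
i=4: a=1 ⇒ p=547, q=41
i=5: a=2 ⇒ p=1601, q=120
fundamental: x₁=1601, y₁=120  (since 2563201 − 178·14400 = 1)
n=2: (1601,120)∘(1601,120) = (1601·1601+178·120·120, 1601·120+120·1601) = (5126401,384240)
n=3: (5126401,384240)∘(1601,120) = (1601·5126401+178·120·384240, 1601·384240+120·5126401) = (16414734401,1230336360)
n=4: (16414734401,1230336360)∘(1601,120) = (1601·16414734401+178·120·1230336360, 1601·1230336360+120·16414734401) = (52559974425601,3939536640480)
n=5: (52559974425601,3939536640480)∘(1601,120) = (1601·52559974425601+178·120·3939536640480, 1601·3939536640480+120·52559974425601) = (168297021696040001,12614395092480600)

1601 120
5126401 384240
16414734401 1230336360
52559974425601 3939536640480
168297021696040001 12614395092480600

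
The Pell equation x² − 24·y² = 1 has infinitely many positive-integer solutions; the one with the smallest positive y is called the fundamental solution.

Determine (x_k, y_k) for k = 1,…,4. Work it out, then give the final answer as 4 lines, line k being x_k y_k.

5 1
49 10
485 99
4801 980

d=24: √d = [4; 1,8] (ℓ=2, even), read p_1/q_1
k=0  a_k=4  p_k/q_k = 4/1
k=1  a_k=1  p_k/q_k = 5/1
fundamental: x₁=5, y₁=1  (since 25 − 24·1 = 1)
(x_2, y_2) = (5·5 + 24·1·1, 5·1 + 1·5) = (49, 10)
(x_3, y_3) = (5·49 + 24·1·10, 5·10 + 1·49) = (485, 99)
(x_4, y_4) = (5·485 + 24·1·99, 5·99 + 1·485) = (4801, 980)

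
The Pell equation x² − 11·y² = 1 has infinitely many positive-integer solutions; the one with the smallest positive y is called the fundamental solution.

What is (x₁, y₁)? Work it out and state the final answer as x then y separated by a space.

√11 = [3; 3,6, …], period ℓ=2 (even) → k=1
step 0: (3, 1)  from 3·(1,0) + (0,1)
step 1: (10, 3)  from 3·(3,1) + (1,0)
fundamental: x₁=10, y₁=3  (since 100 − 11·9 = 1)

10 3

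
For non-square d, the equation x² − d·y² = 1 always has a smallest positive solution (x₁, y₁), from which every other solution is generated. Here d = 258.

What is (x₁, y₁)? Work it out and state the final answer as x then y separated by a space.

[16; 16,32] for √258; ℓ=2 ⇒ convergent index 1
k=0  a_k=16  p_k/q_k = 16/1
k=1  a_k=16  p_k/q_k = 257/16
(x₁, y₁) = (257, 16);  257² − 258·16² = 1 ✓

257 16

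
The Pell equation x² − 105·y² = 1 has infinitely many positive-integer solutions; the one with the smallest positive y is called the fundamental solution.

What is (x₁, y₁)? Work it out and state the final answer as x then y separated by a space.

41 4

√105 = [10; 4,20, …], period ℓ=2 (even) → k=1
k=0  a_k=10  p_k/q_k = 10/1
k=1  a_k=4  p_k/q_k = 41/4
→ (41, 4).  Check: 41²=1681, 105·4²=1680, difference 1.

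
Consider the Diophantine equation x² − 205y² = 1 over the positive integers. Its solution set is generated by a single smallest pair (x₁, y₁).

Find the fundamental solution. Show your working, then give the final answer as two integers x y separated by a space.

39689 2772

√205 = [14; 3,6,1,4,1,6,3,28, …], period ℓ=8 (even) → k=7
a_0=14:  p_0=14·1+0=14,  q_0=14·0+1=1
a_1=3:  p_1=3·14+1=43,  q_1=3·1+0=3
…
a_4=4:  p_4=4·315+272=1532,  q_4=4·22+19=107
a_5=1:  p_5=1·1532+315=1847,  q_5=1·107+22=129
a_6=6:  p_6=6·1847+1532=12614,  q_6=6·129+107=881
a_7=3:  p_7=3·12614+1847=39689,  q_7=3·881+129=2772
(x₁, y₁) = (39689, 2772);  39689² − 205·2772² = 1 ✓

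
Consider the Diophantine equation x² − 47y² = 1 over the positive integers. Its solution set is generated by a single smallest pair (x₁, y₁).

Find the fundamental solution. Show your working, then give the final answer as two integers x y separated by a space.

√47 → a₀=6, period (1,5,1,12); ℓ=4 even so k=3
i=0: a=6 ⇒ p=6, q=1
i=1: a=1 ⇒ p=7, q=1
i=2: a=5 ⇒ p=41, q=6
i=3: a=1 ⇒ p=48, q=7
→ (48, 7).  Check: 48²=2304, 47·7²=2303, difference 1.

48 7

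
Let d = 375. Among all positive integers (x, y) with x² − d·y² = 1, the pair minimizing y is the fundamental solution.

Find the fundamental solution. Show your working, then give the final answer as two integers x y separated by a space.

d=375: √d = [19; 2,1,2,1,5,1,2,1,2,38] (ℓ=10, even), read p_9/q_9
a_0=19:  p_0=19·1+0=19,  q_0=19·0+1=1
a_1=2:  p_1=2·19+1=39,  q_1=2·1+0=2
…
a_3=2:  p_3=2·58+39=155,  q_3=2·3+2=8
…
a_5=5:  p_5=5·213+155=1220,  q_5=5·11+8=63
a_6=1:  p_6=1·1220+213=1433,  q_6=1·63+11=74
a_7=2:  p_7=2·1433+1220=4086,  q_7=2·74+63=211
a_8=1:  p_8=1·4086+1433=5519,  q_8=1·211+74=285
a_9=2:  p_9=2·5519+4086=15124,  q_9=2·285+211=781
→ (15124, 781).  Check: 15124²=228735376, 375·781²=228735375, difference 1.

15124 781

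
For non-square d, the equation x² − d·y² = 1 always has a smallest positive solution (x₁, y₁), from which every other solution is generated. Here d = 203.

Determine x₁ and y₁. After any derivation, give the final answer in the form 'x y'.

√203 → a₀=14, period (4,28); ℓ=2 even so k=1
a_0=14:  p_0=14·1+0=14,  q_0=14·0+1=1
a_1=4:  p_1=4·14+1=57,  q_1=4·1+0=4
fundamental: x₁=57, y₁=4  (since 3249 − 203·16 = 1)

57 4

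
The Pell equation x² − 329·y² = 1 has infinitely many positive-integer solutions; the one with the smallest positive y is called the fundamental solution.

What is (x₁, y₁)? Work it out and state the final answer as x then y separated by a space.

√329 = [18; 7,4,2,1,1,4,1,1,2,4,7,36, …], period ℓ=12 (even) → k=11
a_0=18:  p_0=18·1+0=18,  q_0=18·0+1=1
…
a_2=4:  p_2=4·127+18=526,  q_2=4·7+1=29
a_3=2:  p_3=2·526+127=1179,  q_3=2·29+7=65
a_4=1:  p_4=1·1179+526=1705,  q_4=1·65+29=94
a_5=1:  p_5=1·1705+1179=2884,  q_5=1·94+65=159
a_6=4:  p_6=4·2884+1705=13241,  q_6=4·159+94=730
…
a_10=4:  p_10=4·74857+29366=328794,  q_10=4·4127+1619=18127
a_11=7:  p_11=7·328794+74857=2376415,  q_11=7·18127+4127=131016
(x₁, y₁) = (2376415, 131016);  2376415² − 329·131016² = 1 ✓

2376415 131016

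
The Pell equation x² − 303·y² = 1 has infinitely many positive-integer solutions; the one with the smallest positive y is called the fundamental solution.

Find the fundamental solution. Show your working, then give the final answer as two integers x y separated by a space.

2524 145

√303 = [17; 2,2,5,2,2,34, …], period ℓ=6 (even) → k=5
k=0  a_k=17  p_k/q_k = 17/1
…
k=4  a_k=2  p_k/q_k = 1027/59
k=5  a_k=2  p_k/q_k = 2524/145
fundamental: x₁=2524, y₁=145  (since 6370576 − 303·21025 = 1)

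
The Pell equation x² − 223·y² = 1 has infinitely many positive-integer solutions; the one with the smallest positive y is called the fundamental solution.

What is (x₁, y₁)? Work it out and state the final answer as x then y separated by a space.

[14; 1,13,1,28] for √223; ℓ=4 ⇒ convergent index 3
step 0: (14, 1)  from 14·(1,0) + (0,1)
step 1: (15, 1)  from 1·(14,1) + (1,0)
step 2: (209, 14)  from 13·(15,1) + (14,1)
step 3: (224, 15)  from 1·(209,14) + (15,1)
(x₁, y₁) = (224, 15);  224² − 223·15² = 1 ✓

224 15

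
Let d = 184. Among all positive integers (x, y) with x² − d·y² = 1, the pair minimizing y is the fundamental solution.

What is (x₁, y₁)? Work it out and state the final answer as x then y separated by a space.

24335 1794

√184 → a₀=13, period (1,1,3,2,1,2,1,2,3,1,1,26); ℓ=12 even so k=11
a_0=13:  p_0=13·1+0=13,  q_0=13·0+1=1
a_1=1:  p_1=1·13+1=14,  q_1=1·1+0=1
a_2=1:  p_2=1·14+13=27,  q_2=1·1+1=2
a_3=3:  p_3=3·27+14=95,  q_3=3·2+1=7
a_4=2:  p_4=2·95+27=217,  q_4=2·7+2=16
…
a_6=2:  p_6=2·312+217=841,  q_6=2·23+16=62
a_7=1:  p_7=1·841+312=1153,  q_7=1·62+23=85
a_8=2:  p_8=2·1153+841=3147,  q_8=2·85+62=232
a_9=3:  p_9=3·3147+1153=10594,  q_9=3·232+85=781
a_10=1:  p_10=1·10594+3147=13741,  q_10=1·781+232=1013
a_11=1:  p_11=1·13741+10594=24335,  q_11=1·1013+781=1794
→ (24335, 1794).  Check: 24335²=592192225, 184·1794²=592192224, difference 1.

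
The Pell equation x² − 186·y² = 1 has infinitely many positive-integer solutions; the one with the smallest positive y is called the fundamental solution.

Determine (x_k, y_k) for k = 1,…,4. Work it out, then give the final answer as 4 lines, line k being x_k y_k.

d=186: √d = [13; 1,1,1,3,4,3,1,1,1,26] (ℓ=10, even), read p_9/q_9
step 0: (13, 1)  from 13·(1,0) + (0,1)
…
step 3: (41, 3)  from 1·(27,2) + (14,1)
…
step 8: (4787, 351)  from 1·(2714,199) + (2073,152)
step 9: (7501, 550)  from 1·(4787,351) + (2714,199)
fundamental: x₁=7501, y₁=550  (since 56265001 − 186·302500 = 1)
(7501+550√186)^2 = 112530001 + 8251100√186
(7501+550√186)^3 = 1688175067501 + 123783001650√186
(7501+550√186)^4 = 25326002250120001 + 1856992582502200√186

7501 550
112530001 8251100
1688175067501 123783001650
25326002250120001 1856992582502200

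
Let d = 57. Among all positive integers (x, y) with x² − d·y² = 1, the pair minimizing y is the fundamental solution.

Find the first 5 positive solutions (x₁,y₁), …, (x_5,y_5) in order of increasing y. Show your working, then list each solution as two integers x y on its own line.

√57 → a₀=7, period (1,1,4,1,1,14); ℓ=6 even so k=5
i=0: a=7 ⇒ p=7, q=1
i=1: a=1 ⇒ p=8, q=1
i=2: a=1 ⇒ p=15, q=2
…
i=4: a=1 ⇒ p=83, q=11
i=5: a=1 ⇒ p=151, q=20
→ (151, 20).  Check: 151²=22801, 57·20²=22800, difference 1.
k=2:  x_2 = 151·151+57·20·20 = 45601,  y_2 = 151·20+20·151 = 6040
k=3:  x_3 = 151·45601+57·20·6040 = 13771351,  y_3 = 151·6040+20·45601 = 1824060
k=4:  x_4 = 151·13771351+57·20·1824060 = 4158902401,  y_4 = 151·1824060+20·13771351 = 550860080
k=5:  x_5 = 151·4158902401+57·20·550860080 = 1255974753751,  y_5 = 151·550860080+20·4158902401 = 166357920100

151 20
45601 6040
13771351 1824060
4158902401 550860080
1255974753751 166357920100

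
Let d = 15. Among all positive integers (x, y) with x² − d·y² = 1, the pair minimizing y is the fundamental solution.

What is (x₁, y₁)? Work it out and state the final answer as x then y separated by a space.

[3; 1,6] for √15; ℓ=2 ⇒ convergent index 1
a_0=3:  p_0=3·1+0=3,  q_0=3·0+1=1
a_1=1:  p_1=1·3+1=4,  q_1=1·1+0=1
fundamental: x₁=4, y₁=1  (since 16 − 15·1 = 1)

4 1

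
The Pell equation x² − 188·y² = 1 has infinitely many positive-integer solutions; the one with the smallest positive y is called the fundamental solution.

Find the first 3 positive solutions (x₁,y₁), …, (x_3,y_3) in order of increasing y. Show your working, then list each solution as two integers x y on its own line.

4607 336
42448897 3095904
391124132351 28525659120

√188 = [13; 1,2,2,6,2,2,1,26, …], period ℓ=8 (even) → k=7
step 0: (13, 1)  from 13·(1,0) + (0,1)
…
step 2: (41, 3)  from 2·(14,1) + (13,1)
…
step 6: (3277, 239)  from 2·(1330,97) + (617,45)
step 7: (4607, 336)  from 1·(3277,239) + (1330,97)
→ (4607, 336).  Check: 4607²=21224449, 188·336²=21224448, difference 1.
n=2: (4607,336)∘(4607,336) = (4607·4607+188·336·336, 4607·336+336·4607) = (42448897,3095904)
n=3: (42448897,3095904)∘(4607,336) = (4607·42448897+188·336·3095904, 4607·3095904+336·42448897) = (391124132351,28525659120)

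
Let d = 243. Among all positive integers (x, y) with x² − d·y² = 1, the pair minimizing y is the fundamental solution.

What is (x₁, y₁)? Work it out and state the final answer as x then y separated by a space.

[15; 1,1,2,3,15,3,2,1,1,30] for √243; ℓ=10 ⇒ convergent index 9
step 0: (15, 1)  from 15·(1,0) + (0,1)
…
step 2: (31, 2)  from 1·(16,1) + (15,1)
…
step 5: (4053, 260)  from 15·(265,17) + (78,5)
…
step 8: (41325, 2651)  from 1·(28901,1854) + (12424,797)
step 9: (70226, 4505)  from 1·(41325,2651) + (28901,1854)
→ (70226, 4505).  Check: 70226²=4931691076, 243·4505²=4931691075, difference 1.

70226 4505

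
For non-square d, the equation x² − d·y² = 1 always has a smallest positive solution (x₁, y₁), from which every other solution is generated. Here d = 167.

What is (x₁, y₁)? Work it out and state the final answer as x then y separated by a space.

168 13

[12; 1,11,1,24] for √167; ℓ=4 ⇒ convergent index 3
i=0: a=12 ⇒ p=12, q=1
i=1: a=1 ⇒ p=13, q=1
i=2: a=11 ⇒ p=155, q=12
i=3: a=1 ⇒ p=168, q=13
(x₁, y₁) = (168, 13);  168² − 167·13² = 1 ✓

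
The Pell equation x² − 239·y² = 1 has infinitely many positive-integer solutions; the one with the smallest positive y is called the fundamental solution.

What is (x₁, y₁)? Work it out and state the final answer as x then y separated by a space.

√239 → a₀=15, period (2,5,1,2,4,15,4,2,1,5,2,30); ℓ=12 even so k=11
i=0: a=15 ⇒ p=15, q=1
i=1: a=2 ⇒ p=31, q=2
…
i=7: a=4 ⇒ p=154117, q=9969
i=8: a=2 ⇒ p=346141, q=22390
…
i=10: a=5 ⇒ p=2847431, q=184185
i=11: a=2 ⇒ p=6195120, q=400729
fundamental: x₁=6195120, y₁=400729  (since 38379511814400 − 239·160583731441 = 1)

6195120 400729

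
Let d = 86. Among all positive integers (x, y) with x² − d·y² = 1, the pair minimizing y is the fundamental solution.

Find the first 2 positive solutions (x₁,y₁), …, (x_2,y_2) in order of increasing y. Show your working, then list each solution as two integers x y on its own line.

√86 → a₀=9, period (3,1,1,1,8,1,1,1,3,18); ℓ=10 even so k=9
k=0  a_k=9  p_k/q_k = 9/1
…
k=3  a_k=1  p_k/q_k = 65/7
k=4  a_k=1  p_k/q_k = 102/11
k=5  a_k=8  p_k/q_k = 881/95
…
k=8  a_k=1  p_k/q_k = 2847/307
k=9  a_k=3  p_k/q_k = 10405/1122
fundamental: x₁=10405, y₁=1122  (since 108264025 − 86·1258884 = 1)
(x_2, y_2) = (10405·10405 + 86·1122·1122, 10405·1122 + 1122·10405) = (216528049, 23348820)

10405 1122
216528049 23348820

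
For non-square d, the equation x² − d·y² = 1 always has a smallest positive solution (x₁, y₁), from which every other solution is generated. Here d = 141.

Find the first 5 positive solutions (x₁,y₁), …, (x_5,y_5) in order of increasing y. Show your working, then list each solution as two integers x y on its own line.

√141 = [11; 1,6,1,22, …], period ℓ=4 (even) → k=3
step 0: (11, 1)  from 11·(1,0) + (0,1)
step 1: (12, 1)  from 1·(11,1) + (1,0)
step 2: (83, 7)  from 6·(12,1) + (11,1)
step 3: (95, 8)  from 1·(83,7) + (12,1)
→ (95, 8).  Check: 95²=9025, 141·8²=9024, difference 1.
(95+8√141)^2 = 18049 + 1520√141
(95+8√141)^3 = 3429215 + 288792√141
(95+8√141)^4 = 651532801 + 54868960√141
(95+8√141)^5 = 123787802975 + 10424813608√141

95 8
18049 1520
3429215 288792
651532801 54868960
123787802975 10424813608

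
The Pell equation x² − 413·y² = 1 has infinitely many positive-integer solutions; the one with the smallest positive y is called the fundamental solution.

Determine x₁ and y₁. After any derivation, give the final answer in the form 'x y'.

113399 5580

[20; 3,9,1,4,1,9,3,40] for √413; ℓ=8 ⇒ convergent index 7
i=0: a=20 ⇒ p=20, q=1
i=1: a=3 ⇒ p=61, q=3
i=2: a=9 ⇒ p=569, q=28
…
i=5: a=1 ⇒ p=3719, q=183
i=6: a=9 ⇒ p=36560, q=1799
i=7: a=3 ⇒ p=113399, q=5580
fundamental: x₁=113399, y₁=5580  (since 12859333201 − 413·31136400 = 1)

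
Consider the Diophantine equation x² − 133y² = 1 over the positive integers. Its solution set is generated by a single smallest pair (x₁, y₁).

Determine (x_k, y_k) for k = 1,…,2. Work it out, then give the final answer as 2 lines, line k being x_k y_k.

2588599 224460
13401689565601 1162073863080

√133 = [11; 1,1,7,5,1,…,1,1,22, …], period ℓ=16 (even) → k=15
i=0: a=11 ⇒ p=11, q=1
…
i=9: a=1 ⇒ p=10979, q=952
i=10: a=1 ⇒ p=18948, q=1643
…
i=14: a=1 ⇒ p=1378591, q=119539
i=15: a=1 ⇒ p=2588599, q=224460
→ (2588599, 224460).  Check: 2588599²=6700844782801, 133·224460²=6700844782800, difference 1.
n=2: (2588599,224460)∘(2588599,224460) = (2588599·2588599+133·224460·224460, 2588599·224460+224460·2588599) = (13401689565601,1162073863080)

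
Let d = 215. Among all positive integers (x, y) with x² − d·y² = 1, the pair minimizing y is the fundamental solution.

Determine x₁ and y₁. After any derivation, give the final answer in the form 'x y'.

√215 → a₀=14, period (1,1,1,28); ℓ=4 even so k=3
step 0: (14, 1)  from 14·(1,0) + (0,1)
step 1: (15, 1)  from 1·(14,1) + (1,0)
step 2: (29, 2)  from 1·(15,1) + (14,1)
step 3: (44, 3)  from 1·(29,2) + (15,1)
fundamental: x₁=44, y₁=3  (since 1936 − 215·9 = 1)

44 3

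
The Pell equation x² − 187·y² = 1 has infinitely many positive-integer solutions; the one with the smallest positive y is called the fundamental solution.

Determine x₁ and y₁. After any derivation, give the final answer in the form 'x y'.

1682 123

[13; 1,2,13,2,1,26] for √187; ℓ=6 ⇒ convergent index 5
a_0=13:  p_0=13·1+0=13,  q_0=13·0+1=1
…
a_4=2:  p_4=2·547+41=1135,  q_4=2·40+3=83
a_5=1:  p_5=1·1135+547=1682,  q_5=1·83+40=123
→ (1682, 123).  Check: 1682²=2829124, 187·123²=2829123, difference 1.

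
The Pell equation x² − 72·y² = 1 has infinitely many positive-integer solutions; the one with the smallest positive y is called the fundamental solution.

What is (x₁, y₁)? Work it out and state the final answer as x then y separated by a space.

[8; 2,16] for √72; ℓ=2 ⇒ convergent index 1
i=0: a=8 ⇒ p=8, q=1
i=1: a=2 ⇒ p=17, q=2
(x₁, y₁) = (17, 2);  17² − 72·2² = 1 ✓

17 2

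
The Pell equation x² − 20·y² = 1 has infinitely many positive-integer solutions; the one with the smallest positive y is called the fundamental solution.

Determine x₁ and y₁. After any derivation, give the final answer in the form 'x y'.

9 2

√20 = [4; 2,8, …], period ℓ=2 (even) → k=1
a_0=4:  p_0=4·1+0=4,  q_0=4·0+1=1
a_1=2:  p_1=2·4+1=9,  q_1=2·1+0=2
(x₁, y₁) = (9, 2);  9² − 20·2² = 1 ✓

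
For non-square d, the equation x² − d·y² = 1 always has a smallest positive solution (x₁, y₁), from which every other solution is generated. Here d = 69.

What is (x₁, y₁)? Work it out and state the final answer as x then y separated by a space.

d=69: √d = [8; 3,3,1,4,1,3,3,16] (ℓ=8, even), read p_7/q_7
step 0: (8, 1)  from 8·(1,0) + (0,1)
…
step 2: (83, 10)  from 3·(25,3) + (8,1)
…
step 6: (2384, 287)  from 3·(623,75) + (515,62)
step 7: (7775, 936)  from 3·(2384,287) + (623,75)
→ (7775, 936).  Check: 7775²=60450625, 69·936²=60450624, difference 1.

7775 936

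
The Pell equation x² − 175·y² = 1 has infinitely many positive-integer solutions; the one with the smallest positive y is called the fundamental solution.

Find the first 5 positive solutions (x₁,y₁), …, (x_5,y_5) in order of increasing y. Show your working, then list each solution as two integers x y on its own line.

2024 153
8193151 619344
33165873224 2507104359
134255446617601 10148757825888
543466014742175624 41082169172090265

d=175: √d = [13; 4,2,1,2,4,26] (ℓ=6, even), read p_5/q_5
i=0: a=13 ⇒ p=13, q=1
…
i=3: a=1 ⇒ p=172, q=13
i=4: a=2 ⇒ p=463, q=35
i=5: a=4 ⇒ p=2024, q=153
fundamental: x₁=2024, y₁=153  (since 4096576 − 175·23409 = 1)
n=2: (2024,153)∘(2024,153) = (2024·2024+175·153·153, 2024·153+153·2024) = (8193151,619344)
n=3: (8193151,619344)∘(2024,153) = (2024·8193151+175·153·619344, 2024·619344+153·8193151) = (33165873224,2507104359)
n=4: (33165873224,2507104359)∘(2024,153) = (2024·33165873224+175·153·2507104359, 2024·2507104359+153·33165873224) = (134255446617601,10148757825888)
n=5: (134255446617601,10148757825888)∘(2024,153) = (2024·134255446617601+175·153·10148757825888, 2024·10148757825888+153·134255446617601) = (543466014742175624,41082169172090265)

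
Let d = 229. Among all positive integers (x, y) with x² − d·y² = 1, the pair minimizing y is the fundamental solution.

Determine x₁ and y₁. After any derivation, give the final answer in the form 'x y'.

[15; 7,1,1,7,30] for √229; ℓ=5 ⇒ convergent index 9
step 0: (15, 1)  from 15·(1,0) + (0,1)
step 1: (106, 7)  from 7·(15,1) + (1,0)
…
step 7: (413926, 27353)  from 1·(362399,23948) + (51527,3405)
step 8: (776325, 51301)  from 1·(413926,27353) + (362399,23948)
step 9: (5848201, 386460)  from 7·(776325,51301) + (413926,27353)
→ (5848201, 386460).  Check: 5848201²=34201454936401, 229·386460²=34201454936400, difference 1.

5848201 386460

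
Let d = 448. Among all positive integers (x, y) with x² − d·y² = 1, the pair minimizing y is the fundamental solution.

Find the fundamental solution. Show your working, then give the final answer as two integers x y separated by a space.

√448 → a₀=21, period (6,42); ℓ=2 even so k=1
k=0  a_k=21  p_k/q_k = 21/1
k=1  a_k=6  p_k/q_k = 127/6
→ (127, 6).  Check: 127²=16129, 448·6²=16128, difference 1.

127 6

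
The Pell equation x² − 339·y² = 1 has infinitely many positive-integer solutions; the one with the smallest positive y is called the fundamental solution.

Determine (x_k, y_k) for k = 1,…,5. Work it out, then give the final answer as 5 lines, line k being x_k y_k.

97970 5321
19196241799 1042596740
3761311617998090 204286405230279
736991398411349512801 40027878239778270520
144406094600958511920229850 7843062462097867920458521

√339 → a₀=18, period (2,2,2,1,17,1,2,2,2,36); ℓ=10 even so k=9
k=0  a_k=18  p_k/q_k = 18/1
k=1  a_k=2  p_k/q_k = 37/2
k=2  a_k=2  p_k/q_k = 92/5
k=3  a_k=2  p_k/q_k = 221/12
k=4  a_k=1  p_k/q_k = 313/17
…
k=6  a_k=1  p_k/q_k = 5855/318
k=7  a_k=2  p_k/q_k = 17252/937
k=8  a_k=2  p_k/q_k = 40359/2192
k=9  a_k=2  p_k/q_k = 97970/5321
(x₁, y₁) = (97970, 5321);  97970² − 339·5321² = 1 ✓
(x_2, y_2) = (97970·97970 + 339·5321·5321, 97970·5321 + 5321·97970) = (19196241799, 1042596740)
(x_3, y_3) = (97970·19196241799 + 339·5321·1042596740, 97970·1042596740 + 5321·19196241799) = (3761311617998090, 204286405230279)
(x_4, y_4) = (97970·3761311617998090 + 339·5321·204286405230279, 97970·204286405230279 + 5321·3761311617998090) = (736991398411349512801, 40027878239778270520)
(x_5, y_5) = (97970·736991398411349512801 + 339·5321·40027878239778270520, 97970·40027878239778270520 + 5321·736991398411349512801) = (144406094600958511920229850, 7843062462097867920458521)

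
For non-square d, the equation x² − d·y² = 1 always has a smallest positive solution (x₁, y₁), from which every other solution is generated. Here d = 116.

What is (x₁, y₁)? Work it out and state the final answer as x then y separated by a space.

9801 910

√116 = [10; 1,3,2,1,4,1,2,3,1,20, …], period ℓ=10 (even) → k=9
i=0: a=10 ⇒ p=10, q=1
i=1: a=1 ⇒ p=11, q=1
…
i=3: a=2 ⇒ p=97, q=9
i=4: a=1 ⇒ p=140, q=13
i=5: a=4 ⇒ p=657, q=61
i=6: a=1 ⇒ p=797, q=74
i=7: a=2 ⇒ p=2251, q=209
i=8: a=3 ⇒ p=7550, q=701
i=9: a=1 ⇒ p=9801, q=910
(x₁, y₁) = (9801, 910);  9801² − 116·910² = 1 ✓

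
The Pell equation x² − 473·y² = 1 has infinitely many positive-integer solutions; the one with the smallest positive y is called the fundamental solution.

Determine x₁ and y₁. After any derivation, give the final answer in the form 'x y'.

87 4

d=473: √d = [21; 1,2,1,42] (ℓ=4, even), read p_3/q_3
k=0  a_k=21  p_k/q_k = 21/1
…
k=2  a_k=2  p_k/q_k = 65/3
k=3  a_k=1  p_k/q_k = 87/4
→ (87, 4).  Check: 87²=7569, 473·4²=7568, difference 1.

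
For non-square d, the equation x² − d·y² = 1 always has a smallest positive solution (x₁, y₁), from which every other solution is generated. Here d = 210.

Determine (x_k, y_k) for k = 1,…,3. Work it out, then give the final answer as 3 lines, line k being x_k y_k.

29 2
1681 116
97469 6726

[14; 2,28] for √210; ℓ=2 ⇒ convergent index 1
k=0  a_k=14  p_k/q_k = 14/1
k=1  a_k=2  p_k/q_k = 29/2
(x₁, y₁) = (29, 2);  29² − 210·2² = 1 ✓
k=2:  x_2 = 29·29+210·2·2 = 1681,  y_2 = 29·2+2·29 = 116
k=3:  x_3 = 29·1681+210·2·116 = 97469,  y_3 = 29·116+2·1681 = 6726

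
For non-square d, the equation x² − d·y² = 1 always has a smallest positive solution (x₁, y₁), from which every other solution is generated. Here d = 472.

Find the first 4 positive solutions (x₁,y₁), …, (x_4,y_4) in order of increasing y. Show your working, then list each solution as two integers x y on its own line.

√472 → a₀=21, period (1,2,1,1,1,…,2,1,42); ℓ=14 even so k=13
step 0: (21, 1)  from 21·(1,0) + (0,1)
step 1: (22, 1)  from 1·(21,1) + (1,0)
step 2: (65, 3)  from 2·(22,1) + (21,1)
step 3: (87, 4)  from 1·(65,3) + (22,1)
step 4: (152, 7)  from 1·(87,4) + (65,3)
step 5: (239, 11)  from 1·(152,7) + (87,4)
step 6: (1108, 51)  from 4·(239,11) + (152,7)
step 7: (5779, 266)  from 5·(1108,51) + (239,11)
step 8: (24224, 1115)  from 4·(5779,266) + (1108,51)
…
step 11: (84230, 3877)  from 1·(54227,2496) + (30003,1381)
step 12: (222687, 10250)  from 2·(84230,3877) + (54227,2496)
step 13: (306917, 14127)  from 1·(222687,10250) + (84230,3877)
fundamental: x₁=306917, y₁=14127  (since 94198044889 − 472·199572129 = 1)
n=2: (306917,14127)∘(306917,14127) = (306917·306917+472·14127·14127, 306917·14127+14127·306917) = (188396089777,8671632918)
n=3: (188396089777,8671632918)∘(306917,14127) = (306917·188396089777+472·14127·8671632918, 306917·8671632918+14127·188396089777) = (115643925371868101,5322943120573485)
n=4: (115643925371868101,5322943120573485)∘(306917,14127) = (306917·115643925371868101+472·14127·5322943120573485, 306917·5322943120573485+14127·115643925371868101) = (70986173286526887819457,3267403467465432958572)

306917 14127
188396089777 8671632918
115643925371868101 5322943120573485
70986173286526887819457 3267403467465432958572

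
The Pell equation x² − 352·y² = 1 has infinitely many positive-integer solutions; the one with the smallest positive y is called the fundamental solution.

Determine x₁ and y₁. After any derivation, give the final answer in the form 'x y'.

77617 4137

√352 → a₀=18, period (1,3,5,9,5,3,1,36); ℓ=8 even so k=7
i=0: a=18 ⇒ p=18, q=1
i=1: a=1 ⇒ p=19, q=1
i=2: a=3 ⇒ p=75, q=4
i=3: a=5 ⇒ p=394, q=21
…
i=5: a=5 ⇒ p=18499, q=986
i=6: a=3 ⇒ p=59118, q=3151
i=7: a=1 ⇒ p=77617, q=4137
(x₁, y₁) = (77617, 4137);  77617² − 352·4137² = 1 ✓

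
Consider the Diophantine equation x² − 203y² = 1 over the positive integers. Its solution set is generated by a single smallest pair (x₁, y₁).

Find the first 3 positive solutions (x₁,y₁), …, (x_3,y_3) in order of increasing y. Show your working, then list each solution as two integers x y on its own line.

√203 → a₀=14, period (4,28); ℓ=2 even so k=1
a_0=14:  p_0=14·1+0=14,  q_0=14·0+1=1
a_1=4:  p_1=4·14+1=57,  q_1=4·1+0=4
→ (57, 4).  Check: 57²=3249, 203·4²=3248, difference 1.
n=2: (57,4)∘(57,4) = (57·57+203·4·4, 57·4+4·57) = (6497,456)
n=3: (6497,456)∘(57,4) = (57·6497+203·4·456, 57·456+4·6497) = (740601,51980)

57 4
6497 456
740601 51980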